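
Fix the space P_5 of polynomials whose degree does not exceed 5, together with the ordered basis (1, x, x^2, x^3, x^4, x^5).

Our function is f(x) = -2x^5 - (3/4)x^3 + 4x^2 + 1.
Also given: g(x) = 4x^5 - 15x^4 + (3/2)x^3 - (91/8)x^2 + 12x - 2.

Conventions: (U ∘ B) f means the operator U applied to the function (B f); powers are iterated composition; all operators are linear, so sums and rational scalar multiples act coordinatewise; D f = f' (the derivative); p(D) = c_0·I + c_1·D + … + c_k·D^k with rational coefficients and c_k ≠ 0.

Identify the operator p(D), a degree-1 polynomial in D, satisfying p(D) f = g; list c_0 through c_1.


D^0 f = -2x^5 - (3/4)x^3 + 4x^2 + 1
D^1 f = -10x^4 - (9/4)x^2 + 8x
matching coefficients of g against c_0 f + c_1 Df + … from the top degree down determines the c_i
solution: c_0 = -2, c_1 = 3/2

c_0 = -2, c_1 = 3/2


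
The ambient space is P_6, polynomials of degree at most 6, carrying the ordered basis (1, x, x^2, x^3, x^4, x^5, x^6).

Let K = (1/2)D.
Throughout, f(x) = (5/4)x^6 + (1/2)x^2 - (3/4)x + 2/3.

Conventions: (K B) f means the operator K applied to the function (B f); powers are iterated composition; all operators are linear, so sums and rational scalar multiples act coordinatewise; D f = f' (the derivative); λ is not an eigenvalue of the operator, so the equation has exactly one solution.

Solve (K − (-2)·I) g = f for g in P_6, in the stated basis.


the result is g(x) = (5/8)x^6 - (15/16)x^5 + (75/64)x^4 - (75/64)x^3 + (289/256)x^2 - (481/512)x + 3491/6144

write g with unknown coordinates in the stated basis and equate coefficients in (K − (-2)·I) g = f
solving from the highest basis element down gives g = (5/8)x^6 - (15/16)x^5 + (75/64)x^4 - (75/64)x^3 + (289/256)x^2 - (481/512)x + 3491/6144
check: K g = (15/8)x^5 - (75/32)x^4 + (75/32)x^3 - (225/128)x^2 + (289/256)x - 481/1024
so K g − (-2)·g = (5/4)x^6 + (1/2)x^2 - (3/4)x + 2/3 = f ✓


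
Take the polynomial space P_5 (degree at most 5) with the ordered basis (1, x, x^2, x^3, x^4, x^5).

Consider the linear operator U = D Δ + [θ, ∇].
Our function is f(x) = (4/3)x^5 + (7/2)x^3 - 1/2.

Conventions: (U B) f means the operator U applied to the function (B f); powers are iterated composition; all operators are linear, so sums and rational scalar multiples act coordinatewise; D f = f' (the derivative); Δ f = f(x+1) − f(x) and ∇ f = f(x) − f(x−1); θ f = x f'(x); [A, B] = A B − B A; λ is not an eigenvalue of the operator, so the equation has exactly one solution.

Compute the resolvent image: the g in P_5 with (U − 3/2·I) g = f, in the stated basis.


write g with unknown coordinates in the stated basis and equate coefficients in (U − 3/2·I) g = f
solving from the highest basis element down gives g = -(8/9)x^5 + (80/27)x^4 - (2749/81)x^3 + (9338/81)x^2 - (109088/243)x + 454051/729
check: U g = (40/9)x^4 - (1280/27)x^3 + (4669/27)x^2 - (54544/81)x + 226904/243
so U g − 3/2·g = (4/3)x^5 + (7/2)x^3 - 1/2 = f ✓

g(x) = -(8/9)x^5 + (80/27)x^4 - (2749/81)x^3 + (9338/81)x^2 - (109088/243)x + 454051/729


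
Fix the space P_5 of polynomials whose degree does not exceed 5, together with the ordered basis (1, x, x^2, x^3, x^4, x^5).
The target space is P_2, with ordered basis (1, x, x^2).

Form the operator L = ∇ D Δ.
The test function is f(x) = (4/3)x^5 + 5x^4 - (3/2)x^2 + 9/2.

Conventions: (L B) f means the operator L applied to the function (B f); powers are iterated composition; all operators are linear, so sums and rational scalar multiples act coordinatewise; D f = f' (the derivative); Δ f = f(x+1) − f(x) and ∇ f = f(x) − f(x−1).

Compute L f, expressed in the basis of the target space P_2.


Δ f = (20/3)x^4 + (100/3)x^3 + (130/3)x^2 + (71/3)x + 29/6
D Δ f = (80/3)x^3 + 100x^2 + (260/3)x + 71/3
∇ D Δ f = 80x^2 + 120x + 40/3

the result is g(x) = 80x^2 + 120x + 40/3


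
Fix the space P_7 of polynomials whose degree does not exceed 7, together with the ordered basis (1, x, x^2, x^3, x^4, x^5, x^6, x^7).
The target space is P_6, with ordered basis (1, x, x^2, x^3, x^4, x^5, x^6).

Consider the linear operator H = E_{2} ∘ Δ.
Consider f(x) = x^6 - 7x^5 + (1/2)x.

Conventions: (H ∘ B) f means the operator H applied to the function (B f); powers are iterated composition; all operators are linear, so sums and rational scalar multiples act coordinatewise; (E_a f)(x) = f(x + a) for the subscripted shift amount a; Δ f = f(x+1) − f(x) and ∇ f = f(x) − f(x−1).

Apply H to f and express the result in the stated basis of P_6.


Δ f = 6x^5 - 20x^4 - 50x^3 - 55x^2 - 29x - 11/2
E_{2} Δ f = 6x^5 + 40x^4 + 30x^3 - 355x^2 - 1009x - 1623/2

the result is g(x) = 6x^5 + 40x^4 + 30x^3 - 355x^2 - 1009x - 1623/2


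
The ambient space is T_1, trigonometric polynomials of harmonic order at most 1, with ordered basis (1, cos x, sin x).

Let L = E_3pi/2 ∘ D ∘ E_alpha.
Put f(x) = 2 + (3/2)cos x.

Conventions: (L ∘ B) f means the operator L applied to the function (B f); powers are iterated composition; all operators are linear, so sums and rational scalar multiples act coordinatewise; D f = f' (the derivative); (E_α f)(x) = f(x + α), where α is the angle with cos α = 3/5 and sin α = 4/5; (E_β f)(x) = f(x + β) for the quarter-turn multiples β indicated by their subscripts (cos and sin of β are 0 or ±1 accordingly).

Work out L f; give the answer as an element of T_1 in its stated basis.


E_alpha f = 2 + (9/10)cos x - (6/5)sin x
D E_alpha f = -(6/5)cos x - (9/10)sin x
E_3pi/2 D E_alpha f = (9/10)cos x - (6/5)sin x

the image equals g(x) = (9/10)cos x - (6/5)sin x


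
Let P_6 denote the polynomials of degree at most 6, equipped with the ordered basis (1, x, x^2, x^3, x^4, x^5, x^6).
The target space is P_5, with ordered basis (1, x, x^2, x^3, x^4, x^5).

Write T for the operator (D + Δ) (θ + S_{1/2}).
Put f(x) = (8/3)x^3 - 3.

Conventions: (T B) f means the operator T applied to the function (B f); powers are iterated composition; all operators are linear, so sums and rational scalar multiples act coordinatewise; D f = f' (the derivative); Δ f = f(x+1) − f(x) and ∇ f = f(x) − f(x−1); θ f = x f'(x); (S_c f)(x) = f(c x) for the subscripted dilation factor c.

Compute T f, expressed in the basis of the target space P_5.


θ f = 8x^3
S_{1/2} f = (1/3)x^3 - 3
(θ + S_{1/2}) f = (25/3)x^3 - 3
D (θ + S_{1/2}) f = 25x^2
Δ (θ + S_{1/2}) f = 25x^2 + 25x + 25/3
(D + Δ) (θ + S_{1/2}) f = 50x^2 + 25x + 25/3

the image equals g(x) = 50x^2 + 25x + 25/3


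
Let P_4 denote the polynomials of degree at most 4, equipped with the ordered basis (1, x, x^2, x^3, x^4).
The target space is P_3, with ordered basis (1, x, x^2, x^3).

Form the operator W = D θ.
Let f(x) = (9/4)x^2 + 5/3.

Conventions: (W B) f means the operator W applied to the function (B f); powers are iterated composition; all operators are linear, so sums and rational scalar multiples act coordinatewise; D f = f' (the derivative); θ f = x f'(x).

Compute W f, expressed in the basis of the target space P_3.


θ f = (9/2)x^2
D θ f = 9x

the image equals g(x) = 9x


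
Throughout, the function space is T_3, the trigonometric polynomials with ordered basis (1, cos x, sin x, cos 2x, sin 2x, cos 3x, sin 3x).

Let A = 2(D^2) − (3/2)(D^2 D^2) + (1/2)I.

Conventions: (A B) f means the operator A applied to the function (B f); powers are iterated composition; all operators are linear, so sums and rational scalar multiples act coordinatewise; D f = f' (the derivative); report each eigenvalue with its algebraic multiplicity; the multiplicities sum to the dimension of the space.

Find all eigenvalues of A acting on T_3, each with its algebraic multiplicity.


image of 1: 1/2
image of cos x: -3cos x
image of sin x: -3sin x
image of cos 2x: -(63/2)cos 2x
image of sin 2x: -(63/2)sin 2x
image of cos 3x: -139cos 3x
image of sin 3x: -139sin 3x
the matrix is diagonal; its diagonal is (1/2, -3, -3, -63/2, -63/2, -139, -139)
for a triangular matrix the eigenvalues are the diagonal entries, with algebraic multiplicity their repetition count

λ = -139 (multiplicity 2), λ = -63/2 (multiplicity 2), λ = -3 (multiplicity 2), λ = 1/2 (multiplicity 1)


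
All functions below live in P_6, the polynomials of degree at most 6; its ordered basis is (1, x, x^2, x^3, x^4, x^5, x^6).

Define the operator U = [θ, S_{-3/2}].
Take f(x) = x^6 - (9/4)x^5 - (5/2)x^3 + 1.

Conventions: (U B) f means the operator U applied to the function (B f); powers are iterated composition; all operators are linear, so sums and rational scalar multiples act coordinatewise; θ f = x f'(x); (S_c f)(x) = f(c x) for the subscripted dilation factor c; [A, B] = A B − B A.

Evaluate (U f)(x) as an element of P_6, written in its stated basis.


the result is g(x) = 0

S_{-3/2} f = (729/64)x^6 + (2187/128)x^5 + (135/16)x^3 + 1
θ S_{-3/2} f = (2187/32)x^6 + (10935/128)x^5 + (405/16)x^3
θ f = 6x^6 - (45/4)x^5 - (15/2)x^3
S_{-3/2} θ f = (2187/32)x^6 + (10935/128)x^5 + (405/16)x^3
[θ, S_{-3/2}] f = 0


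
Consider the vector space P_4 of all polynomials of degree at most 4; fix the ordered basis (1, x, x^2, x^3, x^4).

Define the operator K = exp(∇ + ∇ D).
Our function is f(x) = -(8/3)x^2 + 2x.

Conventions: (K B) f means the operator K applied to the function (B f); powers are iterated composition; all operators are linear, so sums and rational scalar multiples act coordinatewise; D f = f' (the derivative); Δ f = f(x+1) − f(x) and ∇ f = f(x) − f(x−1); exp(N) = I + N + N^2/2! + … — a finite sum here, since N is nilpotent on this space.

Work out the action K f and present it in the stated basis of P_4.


order-1 term: -(16/3)x - 2/3
order-2 term: -8/3
the series for exp(∇ + ∇ D) f terminates at order 2
exp(∇ + ∇ D) f = -(8/3)x^2 - (10/3)x - 10/3

the image equals g(x) = -(8/3)x^2 - (10/3)x - 10/3


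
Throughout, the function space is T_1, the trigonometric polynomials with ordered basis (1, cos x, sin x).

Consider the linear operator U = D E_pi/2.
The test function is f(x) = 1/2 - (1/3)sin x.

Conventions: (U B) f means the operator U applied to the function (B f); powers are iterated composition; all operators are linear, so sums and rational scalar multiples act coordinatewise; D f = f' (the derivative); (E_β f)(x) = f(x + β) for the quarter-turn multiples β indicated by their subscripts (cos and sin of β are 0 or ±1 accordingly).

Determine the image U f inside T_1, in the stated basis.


E_pi/2 f = 1/2 - (1/3)cos x
D E_pi/2 f = (1/3)sin x

the image equals g(x) = (1/3)sin x


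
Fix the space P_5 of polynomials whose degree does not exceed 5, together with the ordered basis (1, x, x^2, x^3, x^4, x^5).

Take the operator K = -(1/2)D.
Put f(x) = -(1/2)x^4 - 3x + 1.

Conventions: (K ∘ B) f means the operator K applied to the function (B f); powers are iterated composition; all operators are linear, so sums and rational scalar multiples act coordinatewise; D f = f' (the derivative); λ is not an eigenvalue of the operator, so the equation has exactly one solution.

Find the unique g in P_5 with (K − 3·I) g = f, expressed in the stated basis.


the result is g(x) = (1/6)x^4 - (1/9)x^3 + (1/18)x^2 + (53/54)x - 161/324

write g with unknown coordinates in the stated basis and equate coefficients in (K − 3·I) g = f
solving from the highest basis element down gives g = (1/6)x^4 - (1/9)x^3 + (1/18)x^2 + (53/54)x - 161/324
check: K g = -(1/3)x^3 + (1/6)x^2 - (1/18)x - 53/108
so K g − 3·g = -(1/2)x^4 - 3x + 1 = f ✓


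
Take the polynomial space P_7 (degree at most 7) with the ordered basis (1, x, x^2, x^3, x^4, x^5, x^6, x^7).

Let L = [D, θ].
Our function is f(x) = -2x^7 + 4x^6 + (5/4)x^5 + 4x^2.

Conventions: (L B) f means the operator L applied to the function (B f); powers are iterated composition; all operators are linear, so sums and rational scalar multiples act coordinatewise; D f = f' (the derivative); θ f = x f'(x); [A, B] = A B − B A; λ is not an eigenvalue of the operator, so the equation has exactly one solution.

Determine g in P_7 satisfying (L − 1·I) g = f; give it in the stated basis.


g(x) = 2x^7 + 10x^6 + (235/4)x^5 + (1175/4)x^4 + 1175x^3 + 3521x^2 + 7042x + 7042

write g with unknown coordinates in the stated basis and equate coefficients in (L − 1·I) g = f
solving from the highest basis element down gives g = 2x^7 + 10x^6 + (235/4)x^5 + (1175/4)x^4 + 1175x^3 + 3521x^2 + 7042x + 7042
check: L g = 14x^6 + 60x^5 + (1175/4)x^4 + 1175x^3 + 3525x^2 + 7042x + 7042
so L g − 1·g = -2x^7 + 4x^6 + (5/4)x^5 + 4x^2 = f ✓


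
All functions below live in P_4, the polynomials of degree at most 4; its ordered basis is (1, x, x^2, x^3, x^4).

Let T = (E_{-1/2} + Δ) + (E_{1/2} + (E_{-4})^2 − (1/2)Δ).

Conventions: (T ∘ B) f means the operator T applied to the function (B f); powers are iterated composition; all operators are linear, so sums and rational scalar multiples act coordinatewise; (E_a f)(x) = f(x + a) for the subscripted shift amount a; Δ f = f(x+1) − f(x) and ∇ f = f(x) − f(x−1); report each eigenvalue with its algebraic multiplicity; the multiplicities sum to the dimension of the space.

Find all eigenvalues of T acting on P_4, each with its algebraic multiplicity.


λ = 3 (multiplicity 5)

image of 1: 3
image of x: 3x - 15/2
image of x^2: 3x^2 - 15x + 65
image of x^3: 3x^3 - (45/2)x^2 + 195x - 1023/2
image of x^4: 3x^4 - 30x^3 + 390x^2 - 2046x + 32773/8
the matrix is upper triangular; its diagonal is (3, 3, 3, 3, 3)
for a triangular matrix the eigenvalues are the diagonal entries, with algebraic multiplicity their repetition count


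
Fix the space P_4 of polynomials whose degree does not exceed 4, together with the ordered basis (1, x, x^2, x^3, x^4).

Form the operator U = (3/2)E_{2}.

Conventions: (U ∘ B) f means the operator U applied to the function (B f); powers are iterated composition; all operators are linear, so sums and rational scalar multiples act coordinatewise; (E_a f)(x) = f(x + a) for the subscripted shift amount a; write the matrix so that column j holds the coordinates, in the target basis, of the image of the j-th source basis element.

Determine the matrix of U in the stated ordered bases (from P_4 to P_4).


image of 1: 3/2
image of x: (3/2)x + 3
image of x^2: (3/2)x^2 + 6x + 6
image of x^3: (3/2)x^3 + 9x^2 + 18x + 12
image of x^4: (3/2)x^4 + 12x^3 + 36x^2 + 48x + 24
each image's coordinates form column j of the matrix

the matrix is [[3/2, 3, 6, 12, 24]; [0, 3/2, 6, 18, 48]; [0, 0, 3/2, 9, 36]; [0, 0, 0, 3/2, 12]; [0, 0, 0, 0, 3/2]] (rows listed top to bottom)


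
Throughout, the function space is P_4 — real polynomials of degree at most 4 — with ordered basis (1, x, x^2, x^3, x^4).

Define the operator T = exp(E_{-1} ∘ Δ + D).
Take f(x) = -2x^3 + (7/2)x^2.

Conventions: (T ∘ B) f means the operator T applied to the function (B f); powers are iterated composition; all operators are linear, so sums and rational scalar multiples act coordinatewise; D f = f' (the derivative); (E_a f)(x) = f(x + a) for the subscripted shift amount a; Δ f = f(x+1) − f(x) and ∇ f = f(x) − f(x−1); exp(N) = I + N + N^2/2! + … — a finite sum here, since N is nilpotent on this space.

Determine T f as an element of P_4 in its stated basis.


order-1 term: -12x^2 + 20x - 11/2
order-2 term: -24x + 26
order-3 term: -16
the series for exp(E_{-1} ∘ Δ + D) f terminates at order 3
exp(E_{-1} ∘ Δ + D) f = -2x^3 - (17/2)x^2 - 4x + 9/2

the result is g(x) = -2x^3 - (17/2)x^2 - 4x + 9/2


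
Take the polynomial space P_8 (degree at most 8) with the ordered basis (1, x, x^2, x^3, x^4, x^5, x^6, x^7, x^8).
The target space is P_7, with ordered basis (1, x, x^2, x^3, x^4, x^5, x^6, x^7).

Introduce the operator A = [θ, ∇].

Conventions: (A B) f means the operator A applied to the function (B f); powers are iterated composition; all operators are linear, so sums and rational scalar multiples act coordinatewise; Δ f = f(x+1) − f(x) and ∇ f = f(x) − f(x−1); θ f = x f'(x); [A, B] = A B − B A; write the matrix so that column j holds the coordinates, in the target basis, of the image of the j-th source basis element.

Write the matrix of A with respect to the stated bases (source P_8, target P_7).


the matrix is [[0, -1, 2, -3, 4, -5, 6, -7, 8]; [0, 0, -2, 6, -12, 20, -30, 42, -56]; [0, 0, 0, -3, 12, -30, 60, -105, 168]; [0, 0, 0, 0, -4, 20, -60, 140, -280]; [0, 0, 0, 0, 0, -5, 30, -105, 280]; [0, 0, 0, 0, 0, 0, -6, 42, -168]; [0, 0, 0, 0, 0, 0, 0, -7, 56]; [0, 0, 0, 0, 0, 0, 0, 0, -8]] (rows listed top to bottom)

image of 1: 0
image of x: -1
image of x^2: -2x + 2
image of x^3: -3x^2 + 6x - 3
image of x^4: -4x^3 + 12x^2 - 12x + 4
image of x^5: -5x^4 + 20x^3 - 30x^2 + 20x - 5
image of x^6: -6x^5 + 30x^4 - 60x^3 + 60x^2 - 30x + 6
image of x^7: -7x^6 + 42x^5 - 105x^4 + 140x^3 - 105x^2 + 42x - 7
image of x^8: -8x^7 + 56x^6 - 168x^5 + 280x^4 - 280x^3 + 168x^2 - 56x + 8
each image's coordinates form column j of the matrix


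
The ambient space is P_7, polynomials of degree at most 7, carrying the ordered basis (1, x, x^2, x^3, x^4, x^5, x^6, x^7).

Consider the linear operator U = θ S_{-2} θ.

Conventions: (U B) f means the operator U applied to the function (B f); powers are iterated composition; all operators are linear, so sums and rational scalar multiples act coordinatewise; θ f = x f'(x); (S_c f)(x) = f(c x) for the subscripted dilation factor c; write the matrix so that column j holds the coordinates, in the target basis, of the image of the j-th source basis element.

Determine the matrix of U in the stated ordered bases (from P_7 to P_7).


image of 1: 0
image of x: -2x
image of x^2: 16x^2
image of x^3: -72x^3
image of x^4: 256x^4
image of x^5: -800x^5
image of x^6: 2304x^6
image of x^7: -6272x^7
each image's coordinates form column j of the matrix

the matrix is [[0, 0, 0, 0, 0, 0, 0, 0]; [0, -2, 0, 0, 0, 0, 0, 0]; [0, 0, 16, 0, 0, 0, 0, 0]; [0, 0, 0, -72, 0, 0, 0, 0]; [0, 0, 0, 0, 256, 0, 0, 0]; [0, 0, 0, 0, 0, -800, 0, 0]; [0, 0, 0, 0, 0, 0, 2304, 0]; [0, 0, 0, 0, 0, 0, 0, -6272]] (rows listed top to bottom)


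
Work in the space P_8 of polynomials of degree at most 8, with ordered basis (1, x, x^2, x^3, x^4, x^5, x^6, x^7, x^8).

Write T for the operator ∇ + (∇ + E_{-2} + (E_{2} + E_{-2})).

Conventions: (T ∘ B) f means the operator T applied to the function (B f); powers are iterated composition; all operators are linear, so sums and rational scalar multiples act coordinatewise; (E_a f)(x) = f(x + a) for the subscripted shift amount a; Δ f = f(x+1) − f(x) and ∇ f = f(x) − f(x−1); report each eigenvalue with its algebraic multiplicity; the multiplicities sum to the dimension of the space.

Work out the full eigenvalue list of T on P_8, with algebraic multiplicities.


image of 1: 3
image of x: 3x
image of x^2: 3x^2 + 10
image of x^3: 3x^3 + 30x - 6
image of x^4: 3x^4 + 60x^2 - 24x + 46
image of x^5: 3x^5 + 100x^3 - 60x^2 + 230x - 30
image of x^6: 3x^6 + 150x^4 - 120x^3 + 690x^2 - 180x + 190
image of x^7: 3x^7 + 210x^5 - 210x^4 + 1610x^3 - 630x^2 + 1330x - 126
image of x^8: 3x^8 + 280x^6 - 336x^5 + 3220x^4 - 1680x^3 + 5320x^2 - 1008x + 766
the matrix is upper triangular; its diagonal is (3, 3, 3, 3, 3, 3, 3, 3, 3)
for a triangular matrix the eigenvalues are the diagonal entries, with algebraic multiplicity their repetition count

λ = 3 (multiplicity 9)


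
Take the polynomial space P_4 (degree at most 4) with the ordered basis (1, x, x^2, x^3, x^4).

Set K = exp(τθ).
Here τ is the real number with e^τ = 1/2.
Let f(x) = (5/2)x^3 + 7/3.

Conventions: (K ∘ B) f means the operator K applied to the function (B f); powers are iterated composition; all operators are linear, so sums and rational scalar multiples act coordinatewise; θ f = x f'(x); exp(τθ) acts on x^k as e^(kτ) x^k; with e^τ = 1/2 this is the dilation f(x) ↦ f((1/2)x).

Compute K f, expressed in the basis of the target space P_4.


exp(τθ) x^k = e^(kτ) x^k; with e^τ = 1/2 this sends x^k to (1/2)^k x^k
x^3 ↦ 1/8 x^3
applying this coordinatewise to f: exp(τθ) f = (5/16)x^3 + 7/3

the image equals g(x) = (5/16)x^3 + 7/3


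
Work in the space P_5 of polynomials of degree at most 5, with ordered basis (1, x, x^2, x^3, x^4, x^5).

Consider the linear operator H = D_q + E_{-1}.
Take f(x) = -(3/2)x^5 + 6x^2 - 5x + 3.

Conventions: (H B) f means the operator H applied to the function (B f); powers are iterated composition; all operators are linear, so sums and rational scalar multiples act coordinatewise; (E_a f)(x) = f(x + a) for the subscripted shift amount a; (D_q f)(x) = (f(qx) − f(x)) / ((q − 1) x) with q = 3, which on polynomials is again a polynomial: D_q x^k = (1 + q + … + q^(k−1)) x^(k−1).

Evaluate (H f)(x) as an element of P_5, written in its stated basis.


the image equals g(x) = -(3/2)x^5 - 174x^4 - 15x^3 + 21x^2 - (1/2)x + 21/2

D_q f = -(363/2)x^4 + 24x - 5
E_{-1} f = -(3/2)x^5 + (15/2)x^4 - 15x^3 + 21x^2 - (49/2)x + 31/2
(D_q + E_{-1}) f = -(3/2)x^5 - 174x^4 - 15x^3 + 21x^2 - (1/2)x + 21/2


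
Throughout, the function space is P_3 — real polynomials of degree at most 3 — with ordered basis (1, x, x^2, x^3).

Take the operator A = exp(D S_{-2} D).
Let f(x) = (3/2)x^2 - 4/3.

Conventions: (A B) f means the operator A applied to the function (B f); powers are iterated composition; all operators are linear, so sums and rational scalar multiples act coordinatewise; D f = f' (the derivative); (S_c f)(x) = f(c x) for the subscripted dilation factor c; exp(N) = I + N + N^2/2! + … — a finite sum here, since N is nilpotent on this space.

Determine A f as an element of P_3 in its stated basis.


order-1 term: -6
the series for exp(D S_{-2} D) f terminates at order 1
exp(D S_{-2} D) f = (3/2)x^2 - 22/3

the image equals g(x) = (3/2)x^2 - 22/3


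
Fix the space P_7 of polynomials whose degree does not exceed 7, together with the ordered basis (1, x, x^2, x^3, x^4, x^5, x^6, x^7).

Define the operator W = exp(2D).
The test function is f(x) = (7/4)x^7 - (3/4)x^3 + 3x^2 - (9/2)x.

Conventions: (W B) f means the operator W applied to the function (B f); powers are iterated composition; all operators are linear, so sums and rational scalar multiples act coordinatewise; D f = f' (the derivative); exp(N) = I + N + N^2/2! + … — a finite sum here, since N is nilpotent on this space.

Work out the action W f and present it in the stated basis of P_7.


order-1 term: (49/2)x^6 - (9/2)x^2 + 12x - 9
order-2 term: 147x^5 - 9x + 12
order-3 term: 490x^4 - 6
order-4 term: 980x^3
order-5 term: 1176x^2
order-6 term: 784x
order-7 term: 224
the series for exp(2D) f terminates at order 7
exp(2D) f = (7/4)x^7 + (49/2)x^6 + 147x^5 + 490x^4 + (3917/4)x^3 + (2349/2)x^2 + (1565/2)x + 221

g(x) = (7/4)x^7 + (49/2)x^6 + 147x^5 + 490x^4 + (3917/4)x^3 + (2349/2)x^2 + (1565/2)x + 221


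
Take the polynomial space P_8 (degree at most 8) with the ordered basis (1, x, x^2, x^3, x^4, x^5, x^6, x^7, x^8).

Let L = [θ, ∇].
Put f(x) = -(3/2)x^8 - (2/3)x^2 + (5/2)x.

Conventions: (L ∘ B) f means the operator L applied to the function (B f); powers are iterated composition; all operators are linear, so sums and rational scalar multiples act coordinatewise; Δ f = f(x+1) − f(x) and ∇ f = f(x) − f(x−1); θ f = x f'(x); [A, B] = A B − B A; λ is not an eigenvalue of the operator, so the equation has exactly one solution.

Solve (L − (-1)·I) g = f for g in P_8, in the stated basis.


write g with unknown coordinates in the stated basis and equate coefficients in (L − (-1)·I) g = f
solving from the highest basis element down gives g = -(3/2)x^8 - 12x^7 + 252x^5 + 420x^4 - 2100x^3 - (14366/3)x^2 + (20671/6)x + 12461/2
check: L g = 12x^7 - 252x^5 - 420x^4 + 2100x^3 + 4788x^2 - (10328/3)x - 12461/2
so L g − (-1)·g = -(3/2)x^8 - (2/3)x^2 + (5/2)x = f ✓

the image equals g(x) = -(3/2)x^8 - 12x^7 + 252x^5 + 420x^4 - 2100x^3 - (14366/3)x^2 + (20671/6)x + 12461/2


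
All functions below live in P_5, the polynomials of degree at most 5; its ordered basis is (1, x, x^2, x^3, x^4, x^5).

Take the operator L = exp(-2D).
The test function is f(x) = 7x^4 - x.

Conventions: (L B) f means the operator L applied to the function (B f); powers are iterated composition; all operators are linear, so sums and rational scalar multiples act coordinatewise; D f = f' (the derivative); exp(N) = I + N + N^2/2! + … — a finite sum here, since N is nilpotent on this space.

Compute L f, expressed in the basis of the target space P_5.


order-1 term: -56x^3 + 2
order-2 term: 168x^2
order-3 term: -224x
order-4 term: 112
the series for exp(-2D) f terminates at order 4
exp(-2D) f = 7x^4 - 56x^3 + 168x^2 - 225x + 114

the image equals g(x) = 7x^4 - 56x^3 + 168x^2 - 225x + 114


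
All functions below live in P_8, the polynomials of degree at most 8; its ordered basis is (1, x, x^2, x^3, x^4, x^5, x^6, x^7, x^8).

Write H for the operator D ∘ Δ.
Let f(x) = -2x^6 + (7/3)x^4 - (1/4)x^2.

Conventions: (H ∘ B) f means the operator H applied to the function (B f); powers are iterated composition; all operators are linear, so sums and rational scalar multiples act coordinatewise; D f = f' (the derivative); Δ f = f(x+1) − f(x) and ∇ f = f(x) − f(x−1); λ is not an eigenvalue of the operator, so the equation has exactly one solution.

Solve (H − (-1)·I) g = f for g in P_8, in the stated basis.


write g with unknown coordinates in the stated basis and equate coefficients in (H − (-1)·I) g = f
solving from the highest basis element down gives g = -2x^6 + (187/3)x^4 + 120x^3 - (2513/4)x^2 - 1408x + 3955/6
check: H g = -60x^4 - 120x^3 + 628x^2 + 1408x - 3955/6
so H g − (-1)·g = -2x^6 + (7/3)x^4 - (1/4)x^2 = f ✓

g(x) = -2x^6 + (187/3)x^4 + 120x^3 - (2513/4)x^2 - 1408x + 3955/6


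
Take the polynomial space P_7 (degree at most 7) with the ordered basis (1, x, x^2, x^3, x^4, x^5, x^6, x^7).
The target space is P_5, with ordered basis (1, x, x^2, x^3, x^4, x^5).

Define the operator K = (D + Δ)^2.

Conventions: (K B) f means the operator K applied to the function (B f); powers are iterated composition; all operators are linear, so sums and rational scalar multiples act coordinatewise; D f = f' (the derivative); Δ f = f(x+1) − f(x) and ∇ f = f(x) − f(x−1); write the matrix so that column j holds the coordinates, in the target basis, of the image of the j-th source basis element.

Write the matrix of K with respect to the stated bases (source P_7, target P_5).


image of 1: 0
image of x: 0
image of x^2: 8
image of x^3: 24x + 12
image of x^4: 48x^2 + 48x + 22
image of x^5: 80x^3 + 120x^2 + 110x + 40
image of x^6: 120x^4 + 240x^3 + 330x^2 + 240x + 74
image of x^7: 168x^5 + 420x^4 + 770x^3 + 840x^2 + 518x + 140
each image's coordinates form column j of the matrix

the matrix is [[0, 0, 8, 12, 22, 40, 74, 140]; [0, 0, 0, 24, 48, 110, 240, 518]; [0, 0, 0, 0, 48, 120, 330, 840]; [0, 0, 0, 0, 0, 80, 240, 770]; [0, 0, 0, 0, 0, 0, 120, 420]; [0, 0, 0, 0, 0, 0, 0, 168]] (rows listed top to bottom)


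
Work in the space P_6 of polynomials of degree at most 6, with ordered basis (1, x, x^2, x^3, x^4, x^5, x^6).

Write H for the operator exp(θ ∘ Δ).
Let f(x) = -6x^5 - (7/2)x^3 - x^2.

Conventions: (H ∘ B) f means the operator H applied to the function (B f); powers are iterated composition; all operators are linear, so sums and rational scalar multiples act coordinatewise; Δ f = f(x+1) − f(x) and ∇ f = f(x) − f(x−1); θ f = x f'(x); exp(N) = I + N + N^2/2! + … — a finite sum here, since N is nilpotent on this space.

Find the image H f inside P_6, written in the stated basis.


order-1 term: -120x^4 - 180x^3 - 141x^2 - (85/2)x
order-2 term: -720x^3 - 1260x^2 - 651x
order-3 term: -1440x^2 - 1560x
order-4 term: -720x
the series for exp(θ ∘ Δ) f terminates at order 4
exp(θ ∘ Δ) f = -6x^5 - 120x^4 - (1807/2)x^3 - 2842x^2 - (5947/2)x

g(x) = -6x^5 - 120x^4 - (1807/2)x^3 - 2842x^2 - (5947/2)x


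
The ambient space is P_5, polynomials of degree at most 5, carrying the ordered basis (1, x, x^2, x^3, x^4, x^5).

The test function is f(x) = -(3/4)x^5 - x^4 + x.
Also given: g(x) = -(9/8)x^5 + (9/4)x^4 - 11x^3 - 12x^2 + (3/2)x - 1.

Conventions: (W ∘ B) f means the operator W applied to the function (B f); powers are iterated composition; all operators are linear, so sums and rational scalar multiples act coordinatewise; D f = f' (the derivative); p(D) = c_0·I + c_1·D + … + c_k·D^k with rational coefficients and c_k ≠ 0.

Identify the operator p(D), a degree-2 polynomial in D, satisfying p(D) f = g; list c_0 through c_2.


D^0 f = -(3/4)x^5 - x^4 + x
D^1 f = -(15/4)x^4 - 4x^3 + 1
D^2 f = -15x^3 - 12x^2
matching coefficients of g against c_0 f + c_1 Df + … from the top degree down determines the c_i
solution: c_0 = 3/2, c_1 = -1, c_2 = 1

c_0 = 3/2, c_1 = -1, c_2 = 1


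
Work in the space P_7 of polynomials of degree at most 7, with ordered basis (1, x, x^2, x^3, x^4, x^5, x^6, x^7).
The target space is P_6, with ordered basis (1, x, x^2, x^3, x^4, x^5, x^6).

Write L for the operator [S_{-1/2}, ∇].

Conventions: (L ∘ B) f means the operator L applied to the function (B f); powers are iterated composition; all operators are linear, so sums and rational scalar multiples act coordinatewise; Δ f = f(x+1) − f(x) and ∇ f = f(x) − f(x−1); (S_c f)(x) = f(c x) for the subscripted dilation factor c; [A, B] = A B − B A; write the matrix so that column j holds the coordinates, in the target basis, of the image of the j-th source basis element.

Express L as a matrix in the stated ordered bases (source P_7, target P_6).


the matrix is [[0, 3/2, -3/4, 9/8, -15/16, 33/32, -63/64, 129/128]; [0, 0, -3/2, 9/8, -9/4, 75/32, -99/32, 441/128]; [0, 0, 0, 9/8, -9/8, 45/16, -225/64, 693/128]; [0, 0, 0, 0, -3/4, 15/16, -45/16, 525/128]; [0, 0, 0, 0, 0, 15/32, -45/64, 315/128]; [0, 0, 0, 0, 0, 0, -9/32, 63/128]; [0, 0, 0, 0, 0, 0, 0, 21/128]] (rows listed top to bottom)

image of 1: 0
image of x: 3/2
image of x^2: -(3/2)x - 3/4
image of x^3: (9/8)x^2 + (9/8)x + 9/8
image of x^4: -(3/4)x^3 - (9/8)x^2 - (9/4)x - 15/16
image of x^5: (15/32)x^4 + (15/16)x^3 + (45/16)x^2 + (75/32)x + 33/32
image of x^6: -(9/32)x^5 - (45/64)x^4 - (45/16)x^3 - (225/64)x^2 - (99/32)x - 63/64
image of x^7: (21/128)x^6 + (63/128)x^5 + (315/128)x^4 + (525/128)x^3 + (693/128)x^2 + (441/128)x + 129/128
each image's coordinates form column j of the matrix


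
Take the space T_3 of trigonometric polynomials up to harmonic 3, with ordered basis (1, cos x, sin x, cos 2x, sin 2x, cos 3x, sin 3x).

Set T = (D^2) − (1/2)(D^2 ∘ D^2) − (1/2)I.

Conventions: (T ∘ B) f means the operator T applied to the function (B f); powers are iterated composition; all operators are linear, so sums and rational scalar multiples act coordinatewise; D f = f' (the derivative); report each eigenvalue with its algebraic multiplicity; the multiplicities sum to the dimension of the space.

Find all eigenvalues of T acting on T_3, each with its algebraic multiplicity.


image of 1: -1/2
image of cos x: -2cos x
image of sin x: -2sin x
image of cos 2x: -(25/2)cos 2x
image of sin 2x: -(25/2)sin 2x
image of cos 3x: -50cos 3x
image of sin 3x: -50sin 3x
the matrix is diagonal; its diagonal is (-1/2, -2, -2, -25/2, -25/2, -50, -50)
for a triangular matrix the eigenvalues are the diagonal entries, with algebraic multiplicity their repetition count

λ = -50 (multiplicity 2), λ = -25/2 (multiplicity 2), λ = -2 (multiplicity 2), λ = -1/2 (multiplicity 1)


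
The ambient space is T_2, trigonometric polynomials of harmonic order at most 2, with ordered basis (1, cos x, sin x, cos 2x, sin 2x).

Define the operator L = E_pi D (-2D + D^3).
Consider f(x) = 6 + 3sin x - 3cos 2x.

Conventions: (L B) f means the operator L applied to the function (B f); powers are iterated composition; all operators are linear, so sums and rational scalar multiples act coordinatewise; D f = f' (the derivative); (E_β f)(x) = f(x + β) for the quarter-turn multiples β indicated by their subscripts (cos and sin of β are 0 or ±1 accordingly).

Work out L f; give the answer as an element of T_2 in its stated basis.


the result is g(x) = -9sin x - 72cos 2x

D f = 3cos x + 6sin 2x
(-2D) f = -6cos x - 12sin 2x
D f = 3cos x + 6sin 2x
D D f = -3sin x + 12cos 2x
D D D f = -3cos x - 24sin 2x
(-2D + D^3) f = -9cos x - 36sin 2x
D (-2D + D^3) f = 9sin x - 72cos 2x
E_pi D (-2D + D^3) f = -9sin x - 72cos 2x


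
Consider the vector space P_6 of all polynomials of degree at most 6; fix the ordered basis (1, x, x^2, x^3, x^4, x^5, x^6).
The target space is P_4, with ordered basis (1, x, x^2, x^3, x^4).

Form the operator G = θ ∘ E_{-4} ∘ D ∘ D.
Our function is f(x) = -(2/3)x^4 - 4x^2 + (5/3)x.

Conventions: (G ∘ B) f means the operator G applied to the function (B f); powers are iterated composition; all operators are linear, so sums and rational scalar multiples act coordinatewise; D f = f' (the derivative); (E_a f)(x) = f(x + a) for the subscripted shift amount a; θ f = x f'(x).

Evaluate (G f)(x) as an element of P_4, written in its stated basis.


g(x) = -16x^2 + 64x

D f = -(8/3)x^3 - 8x + 5/3
D D f = -8x^2 - 8
E_{-4} D D f = -8x^2 + 64x - 136
θ E_{-4} D D f = -16x^2 + 64x


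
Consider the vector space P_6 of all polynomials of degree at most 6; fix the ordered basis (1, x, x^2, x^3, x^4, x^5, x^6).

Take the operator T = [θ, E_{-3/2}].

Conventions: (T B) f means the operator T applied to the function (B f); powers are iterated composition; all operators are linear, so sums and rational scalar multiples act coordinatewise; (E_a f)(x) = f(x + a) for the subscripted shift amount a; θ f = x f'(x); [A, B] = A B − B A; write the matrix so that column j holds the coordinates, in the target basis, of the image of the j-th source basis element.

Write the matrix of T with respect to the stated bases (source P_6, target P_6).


image of 1: 0
image of x: 3/2
image of x^2: 3x - 9/2
image of x^3: (9/2)x^2 - (27/2)x + 81/8
image of x^4: 6x^3 - 27x^2 + (81/2)x - 81/4
image of x^5: (15/2)x^4 - 45x^3 + (405/4)x^2 - (405/4)x + 1215/32
image of x^6: 9x^5 - (135/2)x^4 + (405/2)x^3 - (1215/4)x^2 + (3645/16)x - 2187/32
each image's coordinates form column j of the matrix

the matrix is [[0, 3/2, -9/2, 81/8, -81/4, 1215/32, -2187/32]; [0, 0, 3, -27/2, 81/2, -405/4, 3645/16]; [0, 0, 0, 9/2, -27, 405/4, -1215/4]; [0, 0, 0, 0, 6, -45, 405/2]; [0, 0, 0, 0, 0, 15/2, -135/2]; [0, 0, 0, 0, 0, 0, 9]; [0, 0, 0, 0, 0, 0, 0]] (rows listed top to bottom)


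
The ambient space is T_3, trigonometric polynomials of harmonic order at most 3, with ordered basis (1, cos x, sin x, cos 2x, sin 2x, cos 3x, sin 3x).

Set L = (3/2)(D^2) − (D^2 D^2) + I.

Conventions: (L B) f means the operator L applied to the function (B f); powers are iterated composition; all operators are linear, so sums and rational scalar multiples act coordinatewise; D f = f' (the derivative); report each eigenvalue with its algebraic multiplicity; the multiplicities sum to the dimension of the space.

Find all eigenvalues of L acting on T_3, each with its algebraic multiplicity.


λ = -187/2 (multiplicity 2), λ = -21 (multiplicity 2), λ = -3/2 (multiplicity 2), λ = 1 (multiplicity 1)

image of 1: 1
image of cos x: -(3/2)cos x
image of sin x: -(3/2)sin x
image of cos 2x: -21cos 2x
image of sin 2x: -21sin 2x
image of cos 3x: -(187/2)cos 3x
image of sin 3x: -(187/2)sin 3x
the matrix is diagonal; its diagonal is (1, -3/2, -3/2, -21, -21, -187/2, -187/2)
for a triangular matrix the eigenvalues are the diagonal entries, with algebraic multiplicity their repetition count


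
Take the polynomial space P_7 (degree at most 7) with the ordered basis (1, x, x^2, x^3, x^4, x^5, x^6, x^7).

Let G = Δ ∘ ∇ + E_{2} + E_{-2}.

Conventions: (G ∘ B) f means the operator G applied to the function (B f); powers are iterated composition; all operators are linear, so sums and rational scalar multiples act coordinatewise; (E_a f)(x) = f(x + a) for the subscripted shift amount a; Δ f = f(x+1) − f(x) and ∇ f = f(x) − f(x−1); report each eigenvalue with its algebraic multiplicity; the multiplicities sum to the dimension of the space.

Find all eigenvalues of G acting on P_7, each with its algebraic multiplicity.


image of 1: 2
image of x: 2x
image of x^2: 2x^2 + 10
image of x^3: 2x^3 + 30x
image of x^4: 2x^4 + 60x^2 + 34
image of x^5: 2x^5 + 100x^3 + 170x
image of x^6: 2x^6 + 150x^4 + 510x^2 + 130
image of x^7: 2x^7 + 210x^5 + 1190x^3 + 910x
the matrix is upper triangular; its diagonal is (2, 2, 2, 2, 2, 2, 2, 2)
for a triangular matrix the eigenvalues are the diagonal entries, with algebraic multiplicity their repetition count

λ = 2 (multiplicity 8)


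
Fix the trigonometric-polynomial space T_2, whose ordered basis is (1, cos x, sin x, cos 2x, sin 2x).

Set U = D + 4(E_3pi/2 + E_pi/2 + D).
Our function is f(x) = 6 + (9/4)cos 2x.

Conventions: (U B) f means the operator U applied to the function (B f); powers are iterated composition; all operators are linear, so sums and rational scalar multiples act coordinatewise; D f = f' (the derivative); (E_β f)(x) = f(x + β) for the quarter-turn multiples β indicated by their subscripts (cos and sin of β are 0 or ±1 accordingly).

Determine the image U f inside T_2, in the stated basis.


D f = -(9/2)sin 2x
E_3pi/2 f = 6 - (9/4)cos 2x
E_pi/2 f = 6 - (9/4)cos 2x
D f = -(9/2)sin 2x
(E_3pi/2 + E_pi/2 + D) f = 12 - (9/2)cos 2x - (9/2)sin 2x
(4(E_3pi/2 + E_pi/2 + D)) f = 48 - 18cos 2x - 18sin 2x
(D + 4(E_3pi/2 + E_pi/2 + D)) f = 48 - 18cos 2x - (45/2)sin 2x

the result is g(x) = 48 - 18cos 2x - (45/2)sin 2x


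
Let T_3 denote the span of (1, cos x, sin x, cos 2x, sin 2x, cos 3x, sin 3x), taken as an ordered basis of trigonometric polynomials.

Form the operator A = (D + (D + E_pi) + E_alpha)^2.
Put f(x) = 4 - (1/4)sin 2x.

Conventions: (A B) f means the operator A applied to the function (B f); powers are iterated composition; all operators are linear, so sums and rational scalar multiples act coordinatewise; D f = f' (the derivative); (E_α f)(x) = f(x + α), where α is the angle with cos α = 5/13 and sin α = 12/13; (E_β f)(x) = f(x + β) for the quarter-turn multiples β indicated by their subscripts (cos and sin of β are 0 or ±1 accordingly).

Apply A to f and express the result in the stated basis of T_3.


g(x) = 16 - (19900/28561)cos 2x + (157779/28561)sin 2x

D f = -(1/2)cos 2x
D f = -(1/2)cos 2x
E_pi f = 4 - (1/4)sin 2x
(D + E_pi) f = 4 - (1/2)cos 2x - (1/4)sin 2x
E_alpha f = 4 - (30/169)cos 2x + (119/676)sin 2x
(D + (D + E_pi) + E_alpha) f = 8 - (199/169)cos 2x - (25/338)sin 2x
D (D + (D + E_pi) + E_alpha) f = -(25/169)cos 2x + (398/169)sin 2x
D (D + (D + E_pi) + E_alpha) f = -(25/169)cos 2x + (398/169)sin 2x
E_pi (D + (D + E_pi) + E_alpha) f = 8 - (199/169)cos 2x - (25/338)sin 2x
(D + E_pi) (D + (D + E_pi) + E_alpha) f = 8 - (224/169)cos 2x + (771/338)sin 2x
E_alpha (D + (D + E_pi) + E_alpha) f = 8 + (22181/28561)cos 2x + (50735/57122)sin 2x
(D + (D + E_pi) + E_alpha) (D + (D + E_pi) + E_alpha) f = 16 - (19900/28561)cos 2x + (157779/28561)sin 2x


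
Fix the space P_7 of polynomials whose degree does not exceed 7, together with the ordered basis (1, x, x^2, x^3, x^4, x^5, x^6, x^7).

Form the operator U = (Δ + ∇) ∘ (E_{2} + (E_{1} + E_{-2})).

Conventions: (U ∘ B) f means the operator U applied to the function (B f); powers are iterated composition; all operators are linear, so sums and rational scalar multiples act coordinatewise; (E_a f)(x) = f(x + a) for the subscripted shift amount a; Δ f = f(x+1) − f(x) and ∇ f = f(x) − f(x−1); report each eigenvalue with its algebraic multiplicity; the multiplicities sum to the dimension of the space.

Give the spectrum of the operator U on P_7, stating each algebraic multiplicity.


image of 1: 0
image of x: 6
image of x^2: 12x + 4
image of x^3: 18x^2 + 12x + 60
image of x^4: 24x^3 + 24x^2 + 240x + 16
image of x^5: 30x^4 + 40x^3 + 600x^2 + 80x + 516
image of x^6: 36x^5 + 60x^4 + 1200x^3 + 240x^2 + 3096x + 64
image of x^7: 42x^6 + 84x^5 + 2100x^4 + 560x^3 + 10836x^2 + 448x + 4500
the matrix is upper triangular; its diagonal is (0, 0, 0, 0, 0, 0, 0, 0)
for a triangular matrix the eigenvalues are the diagonal entries, with algebraic multiplicity their repetition count

λ = 0 (multiplicity 8)


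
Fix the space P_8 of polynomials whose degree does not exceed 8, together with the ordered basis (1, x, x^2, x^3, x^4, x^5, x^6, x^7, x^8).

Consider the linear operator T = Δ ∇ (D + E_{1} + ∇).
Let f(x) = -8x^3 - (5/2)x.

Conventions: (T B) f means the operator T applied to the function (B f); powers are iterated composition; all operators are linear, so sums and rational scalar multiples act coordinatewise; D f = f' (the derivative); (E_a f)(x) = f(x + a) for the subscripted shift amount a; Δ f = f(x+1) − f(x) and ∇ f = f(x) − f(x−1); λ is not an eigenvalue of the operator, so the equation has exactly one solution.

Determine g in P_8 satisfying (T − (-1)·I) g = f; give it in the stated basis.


the result is g(x) = -8x^3 + (91/2)x + 144

write g with unknown coordinates in the stated basis and equate coefficients in (T − (-1)·I) g = f
solving from the highest basis element down gives g = -8x^3 + (91/2)x + 144
check: T g = -48x - 144
so T g − (-1)·g = -8x^3 - (5/2)x = f ✓
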